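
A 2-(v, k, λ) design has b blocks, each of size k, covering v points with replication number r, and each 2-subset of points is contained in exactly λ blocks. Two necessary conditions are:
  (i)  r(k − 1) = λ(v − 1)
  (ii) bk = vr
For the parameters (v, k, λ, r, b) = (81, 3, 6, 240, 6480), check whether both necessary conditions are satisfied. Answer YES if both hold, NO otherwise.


Condition (i): r(k − 1) = 240·2 = 480; λ(v − 1) = 6·80 = 480. Match? YES.
Condition (ii): bk = 6480·3 = 19440; vr = 81·240 = 19440. Match? YES.
Both conditions hold? YES.

YES


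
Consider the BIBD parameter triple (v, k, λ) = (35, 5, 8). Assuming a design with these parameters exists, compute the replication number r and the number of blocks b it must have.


Any 2-(v, k, λ) BIBD satisfies two necessary conditions:
  (i)  Each point sits in r blocks, and counting incidences through any fixed point gives r(k − 1) = λ(v − 1), so r = λ(v − 1)/(k − 1).
  (ii) Total incidences bk = vr, so b = vr/k.
Step 1: r = λ(v − 1)/(k − 1) = 8·(35 − 1)/(5 − 1) = 8·34/4 = 272/4 = 68.
Step 2: b = vr/k = 35·68/5 = 2380/5 = 476.
Check integrality: r = 68 ∈ Z ✓, b = 476 ∈ Z ✓.
(These identities are necessary conditions: they determine r and b for any design with these parameters, but do not by themselves prove that one exists.)

r = 68, b = 476.


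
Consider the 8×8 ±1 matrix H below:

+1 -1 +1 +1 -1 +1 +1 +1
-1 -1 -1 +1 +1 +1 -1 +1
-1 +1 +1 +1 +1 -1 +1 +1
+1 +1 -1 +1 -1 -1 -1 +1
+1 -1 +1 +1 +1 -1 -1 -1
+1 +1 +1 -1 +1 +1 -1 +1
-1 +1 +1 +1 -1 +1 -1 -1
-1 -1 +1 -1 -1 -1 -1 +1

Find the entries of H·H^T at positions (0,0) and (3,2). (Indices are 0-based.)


Row 0 of H: [1, -1, 1, 1, -1, 1, 1, 1].
Row 2 of H: [-1, 1, 1, 1, 1, -1, 1, 1].
Row 3 of H: [1, 1, -1, 1, -1, -1, -1, 1].
(H·H^T)[0][0] = Σ_j H[0][j]·H[0][j] = (1)² + (-1)² + (1)² + (1)² + (-1)² + (1)² + (1)² + (1)² = 1 + 1 + 1 + 1 + 1 + 1 + 1 + 1 = 8.
(H·H^T)[3][2] = Σ_j H[3][j]·H[2][j] = (1)·(-1) + (1)·(1) + (-1)·(1) + (1)·(1) + (-1)·(1) + (-1)·(-1) + (-1)·(1) + (1)·(1) = -1 + 1 + -1 + 1 + -1 + 1 + -1 + 1 = 0.
So rows 3 and 2 are orthogonal; the diagonal entry equals n = 8.

(0,0) entry = 8; (3,2) entry = 0.


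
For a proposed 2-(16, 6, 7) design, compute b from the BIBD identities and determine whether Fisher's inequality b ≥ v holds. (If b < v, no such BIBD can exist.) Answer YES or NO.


r = λ(v − 1)/(k − 1) = 7·15/5 = 21.
b = vr/k = 16·21/6 = 56.
Fisher's inequality: b ≥ v ⇔ 56 ≥ 16? YES.

YES


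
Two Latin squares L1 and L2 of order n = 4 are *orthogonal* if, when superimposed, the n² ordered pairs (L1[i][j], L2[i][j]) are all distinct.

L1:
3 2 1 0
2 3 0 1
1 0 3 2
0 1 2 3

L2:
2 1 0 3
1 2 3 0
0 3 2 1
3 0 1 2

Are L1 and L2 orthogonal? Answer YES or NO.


Form the n² = 16 superimposed pairs (L1[i][j], L2[i][j]), row by row (rows and columns indexed from 0):
row 0: (3,2) (2,1) (1,0) (0,3)
row 1: (2,1) (3,2) (0,3) (1,0)
row 2: (1,0) (0,3) (3,2) (2,1)
row 3: (0,3) (1,0) (2,1) (3,2)
Orthogonality requires all 16 pairs distinct.
But the pair (2,1) repeats: cell (0,1) has L1 = 2, L2 = 1, and cell (1,0) has L1 = 2, L2 = 1.
A repeated pair means some other pair never occurs (only 4 distinct pairs out of 16), so the squares are not orthogonal.
Conclusion: NO.

NO


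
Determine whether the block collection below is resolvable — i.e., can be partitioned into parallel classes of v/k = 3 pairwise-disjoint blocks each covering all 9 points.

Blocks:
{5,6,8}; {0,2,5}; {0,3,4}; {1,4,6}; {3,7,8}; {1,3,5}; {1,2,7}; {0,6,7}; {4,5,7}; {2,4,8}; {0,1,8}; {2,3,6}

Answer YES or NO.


v = 9, block size k = 3, number of blocks = 12.
For resolvability, blocks must partition into parallel classes of size v/k = 3.
Total blocks must therefore be a multiple of 3: 12 = 3·4 + 0 ⇒ divisible ✓.
Greedy packing gives 4 candidate class(es). Each should be a full parallel class (size 3, covers all 9 points).
  Class 1 (3 blocks): {5,6,8}; {0,3,4}; {1,2,7}. Points covered: [0, 1, 2, 3, 4, 5, 6, 7, 8].
  Class 2 (3 blocks): {0,2,5}; {1,4,6}; {3,7,8}. Points covered: [0, 1, 2, 3, 4, 5, 6, 7, 8].
  Class 3 (3 blocks): {1,3,5}; {0,6,7}; {2,4,8}. Points covered: [0, 1, 2, 3, 4, 5, 6, 7, 8].
  Class 4 (3 blocks): {4,5,7}; {0,1,8}; {2,3,6}. Points covered: [0, 1, 2, 3, 4, 5, 6, 7, 8].
All classes full (size 3)? YES. All classes cover every point? YES.
Resolvable? YES.

YES


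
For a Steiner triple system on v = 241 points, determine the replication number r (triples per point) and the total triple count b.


An STS(v) is a 2-(v, 3, 1) BIBD: block size k = 3, λ = 1.
Replication: r(k − 1) = λ(v − 1) ⇒ r·2 = 241 − 1 = 240 ⇒ r = 120.
Block count: bk = vr ⇒ b·3 = 241·120 = 28920 ⇒ b = 9640.
(Check via b = v(v − 1)/6 = 241·240/6 = 57840/6 = 9640.)

r = 120, b = 9640.


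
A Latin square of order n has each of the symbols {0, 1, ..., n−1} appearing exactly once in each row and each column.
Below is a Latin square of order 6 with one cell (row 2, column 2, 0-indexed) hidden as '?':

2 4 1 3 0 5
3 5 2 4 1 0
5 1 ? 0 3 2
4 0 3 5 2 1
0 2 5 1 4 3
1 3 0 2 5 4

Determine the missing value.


Row 2 contains symbols [0, 1, 2, 3, 5] — missing [4].
Column 2 contains symbols [0, 1, 2, 3, 5] — missing [4].
The missing symbol must appear in both missing sets; intersection = [4].
Therefore the hidden value is 4.

Missing value = 4.


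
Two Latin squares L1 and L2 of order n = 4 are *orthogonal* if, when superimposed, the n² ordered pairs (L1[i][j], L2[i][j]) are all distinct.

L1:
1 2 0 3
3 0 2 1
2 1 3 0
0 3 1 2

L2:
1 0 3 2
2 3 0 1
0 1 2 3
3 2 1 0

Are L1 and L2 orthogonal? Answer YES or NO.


Form the n² = 16 superimposed pairs (L1[i][j], L2[i][j]), row by row (rows and columns indexed from 0):
row 0: (1,1) (2,0) (0,3) (3,2)
row 1: (3,2) (0,3) (2,0) (1,1)
row 2: (2,0) (1,1) (3,2) (0,3)
row 3: (0,3) (3,2) (1,1) (2,0)
Orthogonality requires all 16 pairs distinct.
But the pair (3,2) repeats: cell (0,3) has L1 = 3, L2 = 2, and cell (1,0) has L1 = 3, L2 = 2.
A repeated pair means some other pair never occurs (only 4 distinct pairs out of 16), so the squares are not orthogonal.
Conclusion: NO.

NO


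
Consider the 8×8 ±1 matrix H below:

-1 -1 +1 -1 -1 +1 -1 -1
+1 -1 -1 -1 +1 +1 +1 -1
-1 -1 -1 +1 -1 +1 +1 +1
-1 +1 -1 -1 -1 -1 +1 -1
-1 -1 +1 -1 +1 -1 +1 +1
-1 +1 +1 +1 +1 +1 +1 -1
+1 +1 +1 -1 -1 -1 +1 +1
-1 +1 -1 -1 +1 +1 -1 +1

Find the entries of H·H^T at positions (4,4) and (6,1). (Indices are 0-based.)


Row 1 of H: [1, -1, -1, -1, 1, 1, 1, -1].
Row 4 of H: [-1, -1, 1, -1, 1, -1, 1, 1].
Row 6 of H: [1, 1, 1, -1, -1, -1, 1, 1].
(H·H^T)[4][4] = Σ_j H[4][j]·H[4][j] = (-1)² + (-1)² + (1)² + (-1)² + (1)² + (-1)² + (1)² + (1)² = 1 + 1 + 1 + 1 + 1 + 1 + 1 + 1 = 8.
(H·H^T)[6][1] = Σ_j H[6][j]·H[1][j] = (1)·(1) + (1)·(-1) + (1)·(-1) + (-1)·(-1) + (-1)·(1) + (-1)·(1) + (1)·(1) + (1)·(-1) = 1 + -1 + -1 + 1 + -1 + -1 + 1 + -1 = -2.
Rows 6 and 1 are not orthogonal (dot product = -2 ≠ 0), so H is not a Hadamard matrix.

(4,4) entry = 8; (6,1) entry = -2.


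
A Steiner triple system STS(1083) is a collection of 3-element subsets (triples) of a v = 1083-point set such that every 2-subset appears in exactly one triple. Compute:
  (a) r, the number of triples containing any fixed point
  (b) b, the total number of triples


An STS(v) is a 2-(v, 3, 1) BIBD: block size k = 3, λ = 1.
Replication: r(k − 1) = λ(v − 1) ⇒ r·2 = 1083 − 1 = 1082 ⇒ r = 541.
Block count: bk = vr ⇒ b·3 = 1083·541 = 585903 ⇒ b = 195301.

r = 541, b = 195301.


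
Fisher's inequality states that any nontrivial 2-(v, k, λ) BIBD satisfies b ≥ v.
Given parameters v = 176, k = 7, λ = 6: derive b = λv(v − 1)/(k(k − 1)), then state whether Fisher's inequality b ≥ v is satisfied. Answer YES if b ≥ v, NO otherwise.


b = λv(v − 1)/(k(k − 1)) = 6·176·175/(7·6) = 184800/42 = 4400.
Compare with v = 176: b ≥ v, so Fisher's inequality holds.

YES


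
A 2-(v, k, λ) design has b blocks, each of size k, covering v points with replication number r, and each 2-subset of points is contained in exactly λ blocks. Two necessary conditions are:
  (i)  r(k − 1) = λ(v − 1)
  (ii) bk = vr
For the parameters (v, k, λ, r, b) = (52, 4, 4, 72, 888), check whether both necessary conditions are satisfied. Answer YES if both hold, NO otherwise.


Condition (i): r(k − 1) = 72·3 = 216; λ(v − 1) = 4·51 = 204. Match? NO.
Condition (ii): bk = 888·4 = 3552; vr = 52·72 = 3744. Match? NO.
Both conditions hold? NO.

NO


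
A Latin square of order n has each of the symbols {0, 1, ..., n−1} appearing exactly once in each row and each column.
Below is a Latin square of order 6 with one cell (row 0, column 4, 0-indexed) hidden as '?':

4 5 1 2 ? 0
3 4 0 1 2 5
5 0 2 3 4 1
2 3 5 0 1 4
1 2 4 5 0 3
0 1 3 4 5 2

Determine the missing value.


Row 0 contains symbols [0, 1, 2, 4, 5] — missing [3].
Column 4 contains symbols [0, 1, 2, 4, 5] — missing [3].
The missing symbol must appear in both missing sets; intersection = [3].
Therefore the hidden value is 3.

Missing value = 3.


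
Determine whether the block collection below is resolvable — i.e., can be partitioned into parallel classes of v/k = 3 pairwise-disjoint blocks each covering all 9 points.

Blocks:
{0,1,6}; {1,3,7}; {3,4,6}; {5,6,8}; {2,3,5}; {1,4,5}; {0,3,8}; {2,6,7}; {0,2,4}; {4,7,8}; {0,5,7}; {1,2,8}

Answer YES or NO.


v = 9, block size k = 3, number of blocks = 12.
For resolvability, blocks must partition into parallel classes of size v/k = 3.
Total blocks must therefore be a multiple of 3: 12 = 3·4 + 0 ⇒ divisible ✓.
Greedy packing gives 4 candidate class(es). Each should be a full parallel class (size 3, covers all 9 points).
  Class 1 (3 blocks): {0,1,6}; {2,3,5}; {4,7,8}. Points covered: [0, 1, 2, 3, 4, 5, 6, 7, 8].
  Class 2 (3 blocks): {1,3,7}; {5,6,8}; {0,2,4}. Points covered: [0, 1, 2, 3, 4, 5, 6, 7, 8].
  Class 3 (3 blocks): {3,4,6}; {0,5,7}; {1,2,8}. Points covered: [0, 1, 2, 3, 4, 5, 6, 7, 8].
  Class 4 (3 blocks): {1,4,5}; {0,3,8}; {2,6,7}. Points covered: [0, 1, 2, 3, 4, 5, 6, 7, 8].
All classes full (size 3)? YES. All classes cover every point? YES.
Resolvable? YES.

YES


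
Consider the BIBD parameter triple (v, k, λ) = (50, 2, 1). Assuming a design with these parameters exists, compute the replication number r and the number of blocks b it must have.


Any 2-(v, k, λ) BIBD satisfies two necessary conditions:
  (i)  Each point sits in r blocks, and counting incidences through any fixed point gives r(k − 1) = λ(v − 1), so r = λ(v − 1)/(k − 1).
  (ii) Total incidences bk = vr, so b = vr/k.
Step 1: r = λ(v − 1)/(k − 1) = 1·(50 − 1)/(2 − 1) = 1·49/1 = 49/1 = 49.
Step 2: b = vr/k = 50·49/2 = 2450/2 = 1225.
Check integrality: r = 49 ∈ Z ✓, b = 1225 ∈ Z ✓.
(These identities are necessary conditions: they determine r and b for any design with these parameters, but do not by themselves prove that one exists.)

r = 49, b = 1225.


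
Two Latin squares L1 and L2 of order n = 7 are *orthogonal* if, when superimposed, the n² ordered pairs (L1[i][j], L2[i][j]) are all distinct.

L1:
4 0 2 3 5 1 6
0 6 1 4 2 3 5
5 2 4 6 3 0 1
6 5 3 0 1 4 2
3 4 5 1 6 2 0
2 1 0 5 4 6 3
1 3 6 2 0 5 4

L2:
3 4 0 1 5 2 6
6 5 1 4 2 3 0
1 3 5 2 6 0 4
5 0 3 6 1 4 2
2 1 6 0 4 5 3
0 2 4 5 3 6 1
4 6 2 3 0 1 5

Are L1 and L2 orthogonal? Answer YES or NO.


Form the n² = 49 superimposed pairs (L1[i][j], L2[i][j]), row by row (rows and columns indexed from 0):
row 0: (4,3) (0,4) (2,0) (3,1) (5,5) (1,2) (6,6)
row 1: (0,6) (6,5) (1,1) (4,4) (2,2) (3,3) (5,0)
row 2: (5,1) (2,3) (4,5) (6,2) (3,6) (0,0) (1,4)
row 3: (6,5) (5,0) (3,3) (0,6) (1,1) (4,4) (2,2)
row 4: (3,2) (4,1) (5,6) (1,0) (6,4) (2,5) (0,3)
row 5: (2,0) (1,2) (0,4) (5,5) (4,3) (6,6) (3,1)
row 6: (1,4) (3,6) (6,2) (2,3) (0,0) (5,1) (4,5)
Orthogonality requires all 49 pairs distinct.
But the pair (6,5) repeats: cell (1,1) has L1 = 6, L2 = 5, and cell (3,0) has L1 = 6, L2 = 5.
A repeated pair means some other pair never occurs (only 28 distinct pairs out of 49), so the squares are not orthogonal.
Conclusion: NO.

NO


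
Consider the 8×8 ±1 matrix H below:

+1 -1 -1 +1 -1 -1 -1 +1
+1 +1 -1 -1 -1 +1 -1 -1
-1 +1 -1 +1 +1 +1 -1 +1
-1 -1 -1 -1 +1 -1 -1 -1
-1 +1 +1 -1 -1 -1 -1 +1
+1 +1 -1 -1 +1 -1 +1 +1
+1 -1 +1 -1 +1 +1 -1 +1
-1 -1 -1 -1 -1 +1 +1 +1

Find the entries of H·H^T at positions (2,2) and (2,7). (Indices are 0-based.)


Row 2 of H: [-1, 1, -1, 1, 1, 1, -1, 1].
Row 7 of H: [-1, -1, -1, -1, -1, 1, 1, 1].
(H·H^T)[2][2] = Σ_j H[2][j]·H[2][j] = (-1)² + (1)² + (-1)² + (1)² + (1)² + (1)² + (-1)² + (1)² = 1 + 1 + 1 + 1 + 1 + 1 + 1 + 1 = 8.
(H·H^T)[2][7] = Σ_j H[2][j]·H[7][j] = (-1)·(-1) + (1)·(-1) + (-1)·(-1) + (1)·(-1) + (1)·(-1) + (1)·(1) + (-1)·(1) + (1)·(1) = 1 + -1 + 1 + -1 + -1 + 1 + -1 + 1 = 0.
So rows 2 and 7 are orthogonal; the diagonal entry equals n = 8.

(2,2) entry = 8; (2,7) entry = 0.


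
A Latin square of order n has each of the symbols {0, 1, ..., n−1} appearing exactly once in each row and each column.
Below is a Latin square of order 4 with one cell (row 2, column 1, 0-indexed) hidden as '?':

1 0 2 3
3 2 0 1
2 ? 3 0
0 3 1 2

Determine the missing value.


Row 2 contains symbols [0, 2, 3] — missing [1].
Column 1 contains symbols [0, 2, 3] — missing [1].
The missing symbol must appear in both missing sets; intersection = [1].
Therefore the hidden value is 1.

Missing value = 1.


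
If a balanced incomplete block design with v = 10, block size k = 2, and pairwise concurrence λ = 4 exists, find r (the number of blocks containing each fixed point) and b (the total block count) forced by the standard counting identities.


Any 2-(v, k, λ) BIBD satisfies two necessary conditions:
  (i)  Each point sits in r blocks, and counting incidences through any fixed point gives r(k − 1) = λ(v − 1), so r = λ(v − 1)/(k − 1).
  (ii) Total incidences bk = vr, so b = vr/k.
Step 1: r = λ(v − 1)/(k − 1) = 4·(10 − 1)/(2 − 1) = 4·9/1 = 36/1 = 36.
Step 2: b = vr/k = 10·36/2 = 360/2 = 180.
Check integrality: r = 36 ∈ Z ✓, b = 180 ∈ Z ✓.
(These identities are necessary conditions: they determine r and b for any design with these parameters, but do not by themselves prove that one exists.)

r = 36, b = 180.


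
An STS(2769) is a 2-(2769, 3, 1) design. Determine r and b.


An STS(v) is a 2-(v, 3, 1) BIBD: block size k = 3, λ = 1.
Replication: r(k − 1) = λ(v − 1) ⇒ r·2 = 2769 − 1 = 2768 ⇒ r = 1384.
Block count: bk = vr ⇒ b·3 = 2769·1384 = 3832296 ⇒ b = 1277432.
(Check via b = v(v − 1)/6 = 2769·2768/6 = 7664592/6 = 1277432.)

r = 1384, b = 1277432.


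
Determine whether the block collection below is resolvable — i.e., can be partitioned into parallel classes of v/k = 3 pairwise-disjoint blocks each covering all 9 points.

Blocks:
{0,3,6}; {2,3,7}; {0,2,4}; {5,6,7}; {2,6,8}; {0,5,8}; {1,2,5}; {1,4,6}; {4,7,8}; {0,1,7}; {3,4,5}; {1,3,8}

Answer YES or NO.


v = 9, block size k = 3, number of blocks = 12.
For resolvability, blocks must partition into parallel classes of size v/k = 3.
Total blocks must therefore be a multiple of 3: 12 = 3·4 + 0 ⇒ divisible ✓.
Greedy packing gives 4 candidate class(es). Each should be a full parallel class (size 3, covers all 9 points).
  Class 1 (3 blocks): {0,3,6}; {1,2,5}; {4,7,8}. Points covered: [0, 1, 2, 3, 4, 5, 6, 7, 8].
  Class 2 (3 blocks): {2,3,7}; {0,5,8}; {1,4,6}. Points covered: [0, 1, 2, 3, 4, 5, 6, 7, 8].
  Class 3 (3 blocks): {0,2,4}; {5,6,7}; {1,3,8}. Points covered: [0, 1, 2, 3, 4, 5, 6, 7, 8].
  Class 4 (3 blocks): {2,6,8}; {0,1,7}; {3,4,5}. Points covered: [0, 1, 2, 3, 4, 5, 6, 7, 8].
All classes full (size 3)? YES. All classes cover every point? YES.
Resolvable? YES.

YES


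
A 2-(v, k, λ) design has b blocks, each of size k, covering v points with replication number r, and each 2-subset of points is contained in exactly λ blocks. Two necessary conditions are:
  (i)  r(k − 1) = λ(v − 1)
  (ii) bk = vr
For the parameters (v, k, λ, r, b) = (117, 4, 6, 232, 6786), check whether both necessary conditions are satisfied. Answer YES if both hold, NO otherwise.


Condition (i): r(k − 1) = 232·3 = 696; λ(v − 1) = 6·116 = 696. Match? YES.
Condition (ii): bk = 6786·4 = 27144; vr = 117·232 = 27144. Match? YES.
Both conditions hold? YES.

YES


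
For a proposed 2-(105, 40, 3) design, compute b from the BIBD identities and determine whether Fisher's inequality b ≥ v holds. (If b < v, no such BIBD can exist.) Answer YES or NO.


b = λv(v − 1)/(k(k − 1)) = 3·105·104/(40·39) = 32760/1560 = 21.
Compare with v = 105: b < v, so Fisher's inequality fails.

NO


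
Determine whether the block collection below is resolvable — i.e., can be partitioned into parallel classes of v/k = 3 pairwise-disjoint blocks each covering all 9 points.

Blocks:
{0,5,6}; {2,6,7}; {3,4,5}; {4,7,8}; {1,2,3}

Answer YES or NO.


v = 9, block size k = 3, number of blocks = 5.
For resolvability, blocks must partition into parallel classes of size v/k = 3.
Total blocks must therefore be a multiple of 3: 5 = 3·1 + 2 ⇒ not divisible ✗.
Resolvable? NO.

NO


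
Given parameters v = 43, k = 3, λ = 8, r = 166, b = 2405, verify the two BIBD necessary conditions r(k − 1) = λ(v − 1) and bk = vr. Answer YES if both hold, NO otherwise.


Condition (i): r(k − 1) = 166·2 = 332; λ(v − 1) = 8·42 = 336. Match? NO.
Condition (ii): bk = 2405·3 = 7215; vr = 43·166 = 7138. Match? NO.
Both conditions hold? NO.

NO


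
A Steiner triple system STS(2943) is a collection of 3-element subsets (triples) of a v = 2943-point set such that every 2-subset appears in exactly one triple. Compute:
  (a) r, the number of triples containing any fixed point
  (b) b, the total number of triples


An STS(v) is a 2-(v, 3, 1) BIBD: block size k = 3, λ = 1.
Replication: r(k − 1) = λ(v − 1) ⇒ r·2 = 2943 − 1 = 2942 ⇒ r = 1471.
Block count: bk = vr ⇒ b·3 = 2943·1471 = 4329153 ⇒ b = 1443051.
(Check via b = v(v − 1)/6 = 2943·2942/6 = 8658306/6 = 1443051.)

r = 1471, b = 1443051.


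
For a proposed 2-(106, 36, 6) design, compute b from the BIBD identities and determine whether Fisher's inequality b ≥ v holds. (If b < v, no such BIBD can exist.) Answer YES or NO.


b = λv(v − 1)/(k(k − 1)) = 6·106·105/(36·35) = 66780/1260 = 53.
Compare with v = 106: b < v, so Fisher's inequality fails.

NO


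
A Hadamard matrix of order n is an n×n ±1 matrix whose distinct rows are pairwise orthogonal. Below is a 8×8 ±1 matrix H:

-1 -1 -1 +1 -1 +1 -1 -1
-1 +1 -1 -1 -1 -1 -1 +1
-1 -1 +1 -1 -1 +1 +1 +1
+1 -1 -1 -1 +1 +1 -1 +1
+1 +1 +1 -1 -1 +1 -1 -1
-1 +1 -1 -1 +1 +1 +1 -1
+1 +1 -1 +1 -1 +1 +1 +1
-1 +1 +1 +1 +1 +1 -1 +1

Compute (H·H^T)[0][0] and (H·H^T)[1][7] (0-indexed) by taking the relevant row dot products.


Row 0 of H: [-1, -1, -1, 1, -1, 1, -1, -1].
Row 1 of H: [-1, 1, -1, -1, -1, -1, -1, 1].
Row 7 of H: [-1, 1, 1, 1, 1, 1, -1, 1].
(H·H^T)[0][0] = Σ_j H[0][j]·H[0][j] = (-1)² + (-1)² + (-1)² + (1)² + (-1)² + (1)² + (-1)² + (-1)² = 1 + 1 + 1 + 1 + 1 + 1 + 1 + 1 = 8.
(H·H^T)[1][7] = Σ_j H[1][j]·H[7][j] = (-1)·(-1) + (1)·(1) + (-1)·(1) + (-1)·(1) + (-1)·(1) + (-1)·(1) + (-1)·(-1) + (1)·(1) = 1 + 1 + -1 + -1 + -1 + -1 + 1 + 1 = 0.
So rows 1 and 7 are orthogonal; the diagonal entry equals n = 8.

(0,0) entry = 8; (1,7) entry = 0.


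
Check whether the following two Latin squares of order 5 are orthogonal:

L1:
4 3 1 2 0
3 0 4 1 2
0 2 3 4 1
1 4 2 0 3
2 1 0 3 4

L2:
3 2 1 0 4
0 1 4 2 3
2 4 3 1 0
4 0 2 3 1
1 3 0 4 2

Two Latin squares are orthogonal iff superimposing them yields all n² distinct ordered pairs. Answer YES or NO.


Form the n² = 25 superimposed pairs (L1[i][j], L2[i][j]), row by row (rows and columns indexed from 0):
row 0: (4,3) (3,2) (1,1) (2,0) (0,4)
row 1: (3,0) (0,1) (4,4) (1,2) (2,3)
row 2: (0,2) (2,4) (3,3) (4,1) (1,0)
row 3: (1,4) (4,0) (2,2) (0,3) (3,1)
row 4: (2,1) (1,3) (0,0) (3,4) (4,2)
Orthogonality requires all 25 pairs distinct.
Check by first coordinate: for each symbol s of L1, list the L2 entries in the n cells where L1 = s; they must all differ.
  L1 = 0: L2 entries (in reading order) 4, 1, 2, 3, 0 — all 5 distinct ✓
  L1 = 1: L2 entries (in reading order) 1, 2, 0, 4, 3 — all 5 distinct ✓
  L1 = 2: L2 entries (in reading order) 0, 3, 4, 2, 1 — all 5 distinct ✓
  L1 = 3: L2 entries (in reading order) 2, 0, 3, 1, 4 — all 5 distinct ✓
  L1 = 4: L2 entries (in reading order) 3, 4, 1, 0, 2 — all 5 distinct ✓
Every symbol of L1 meets every symbol of L2 exactly once, so all 25 pairs are distinct (25 of 25).
Conclusion: YES.

YES


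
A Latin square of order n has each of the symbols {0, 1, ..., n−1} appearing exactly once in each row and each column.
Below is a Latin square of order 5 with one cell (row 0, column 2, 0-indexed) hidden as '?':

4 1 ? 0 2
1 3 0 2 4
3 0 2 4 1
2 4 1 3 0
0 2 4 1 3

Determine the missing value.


Row 0 contains symbols [0, 1, 2, 4] — missing [3].
Column 2 contains symbols [0, 1, 2, 4] — missing [3].
The missing symbol must appear in both missing sets; intersection = [3].
Therefore the hidden value is 3.

Missing value = 3.


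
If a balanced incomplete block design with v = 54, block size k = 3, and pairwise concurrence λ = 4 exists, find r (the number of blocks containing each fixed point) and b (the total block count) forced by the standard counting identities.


Any 2-(v, k, λ) BIBD satisfies two necessary conditions:
  (i)  Each point sits in r blocks, and counting incidences through any fixed point gives r(k − 1) = λ(v − 1), so r = λ(v − 1)/(k − 1).
  (ii) Total incidences bk = vr, so b = vr/k.
Step 1: r = λ(v − 1)/(k − 1) = 4·(54 − 1)/(3 − 1) = 4·53/2 = 212/2 = 106.
Step 2: b = vr/k = 54·106/3 = 5724/3 = 1908.
Check integrality: r = 106 ∈ Z ✓, b = 1908 ∈ Z ✓.
(These identities are necessary conditions: they determine r and b for any design with these parameters, but do not by themselves prove that one exists.)

r = 106, b = 1908.


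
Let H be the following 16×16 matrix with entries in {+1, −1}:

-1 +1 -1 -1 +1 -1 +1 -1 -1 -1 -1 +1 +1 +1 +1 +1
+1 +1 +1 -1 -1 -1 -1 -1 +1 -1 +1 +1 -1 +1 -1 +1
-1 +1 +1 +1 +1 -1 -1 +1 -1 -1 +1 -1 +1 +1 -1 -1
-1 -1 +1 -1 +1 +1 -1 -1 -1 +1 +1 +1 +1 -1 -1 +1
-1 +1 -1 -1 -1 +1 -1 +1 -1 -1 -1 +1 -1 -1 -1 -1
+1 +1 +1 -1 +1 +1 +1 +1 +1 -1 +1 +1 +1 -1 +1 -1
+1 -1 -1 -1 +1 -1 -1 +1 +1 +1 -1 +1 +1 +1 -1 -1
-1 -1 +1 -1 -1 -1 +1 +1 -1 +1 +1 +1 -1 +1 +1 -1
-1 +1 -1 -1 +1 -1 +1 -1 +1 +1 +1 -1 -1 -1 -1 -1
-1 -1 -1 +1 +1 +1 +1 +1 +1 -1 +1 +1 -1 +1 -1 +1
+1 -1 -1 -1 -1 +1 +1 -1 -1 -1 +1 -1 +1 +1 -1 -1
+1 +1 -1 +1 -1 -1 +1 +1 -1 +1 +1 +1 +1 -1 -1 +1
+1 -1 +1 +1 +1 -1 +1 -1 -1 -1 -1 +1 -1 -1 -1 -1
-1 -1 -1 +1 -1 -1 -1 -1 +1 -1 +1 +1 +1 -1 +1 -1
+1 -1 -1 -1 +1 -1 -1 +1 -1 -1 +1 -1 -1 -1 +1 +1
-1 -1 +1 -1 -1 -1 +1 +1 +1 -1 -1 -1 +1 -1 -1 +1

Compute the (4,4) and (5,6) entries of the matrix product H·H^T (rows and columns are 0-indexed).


Row 4 of H: [-1, 1, -1, -1, -1, 1, -1, 1, -1, -1, -1, 1, -1, -1, -1, -1].
Row 5 of H: [1, 1, 1, -1, 1, 1, 1, 1, 1, -1, 1, 1, 1, -1, 1, -1].
Row 6 of H: [1, -1, -1, -1, 1, -1, -1, 1, 1, 1, -1, 1, 1, 1, -1, -1].
(H·H^T)[4][4] = Σ_j H[4][j]·H[4][j] = (-1)² + (1)² + (-1)² + (-1)² + (-1)² + (1)² + (-1)² + (1)² + (-1)² + (-1)² + (-1)² + (1)² + (-1)² + (-1)² + (-1)² + (-1)² = 1 + 1 + 1 + 1 + 1 + 1 + 1 + 1 + 1 + 1 + 1 + 1 + 1 + 1 + 1 + 1 = 16.
(H·H^T)[5][6] = Σ_j H[5][j]·H[6][j] = (1)·(1) + (1)·(-1) + (1)·(-1) + (-1)·(-1) + (1)·(1) + (1)·(-1) + (1)·(-1) + (1)·(1) + (1)·(1) + (-1)·(1) + (1)·(-1) + (1)·(1) + (1)·(1) + (-1)·(1) + (1)·(-1) + (-1)·(-1) = 1 + -1 + -1 + 1 + 1 + -1 + -1 + 1 + 1 + -1 + -1 + 1 + 1 + -1 + -1 + 1 = 0.
So rows 5 and 6 are orthogonal; the diagonal entry equals n = 16.

(4,4) entry = 16; (5,6) entry = 0.


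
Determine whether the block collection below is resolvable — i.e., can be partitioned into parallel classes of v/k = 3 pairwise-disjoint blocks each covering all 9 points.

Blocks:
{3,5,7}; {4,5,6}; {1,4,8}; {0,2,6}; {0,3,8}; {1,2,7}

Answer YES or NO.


v = 9, block size k = 3, number of blocks = 6.
For resolvability, blocks must partition into parallel classes of size v/k = 3.
Total blocks must therefore be a multiple of 3: 6 = 3·2 + 0 ⇒ divisible ✓.
Greedy packing gives 2 candidate class(es). Each should be a full parallel class (size 3, covers all 9 points).
  Class 1 (3 blocks): {3,5,7}; {1,4,8}; {0,2,6}. Points covered: [0, 1, 2, 3, 4, 5, 6, 7, 8].
  Class 2 (3 blocks): {4,5,6}; {0,3,8}; {1,2,7}. Points covered: [0, 1, 2, 3, 4, 5, 6, 7, 8].
All classes full (size 3)? YES. All classes cover every point? YES.
Resolvable? YES.

YES


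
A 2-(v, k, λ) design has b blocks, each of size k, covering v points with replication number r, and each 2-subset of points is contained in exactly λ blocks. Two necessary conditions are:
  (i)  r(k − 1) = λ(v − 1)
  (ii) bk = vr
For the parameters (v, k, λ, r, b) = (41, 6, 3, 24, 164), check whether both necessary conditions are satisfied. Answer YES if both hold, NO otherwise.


Condition (i): r(k − 1) = 24·5 = 120; λ(v − 1) = 3·40 = 120. Match? YES.
Condition (ii): bk = 164·6 = 984; vr = 41·24 = 984. Match? YES.
Both conditions hold? YES.

YES


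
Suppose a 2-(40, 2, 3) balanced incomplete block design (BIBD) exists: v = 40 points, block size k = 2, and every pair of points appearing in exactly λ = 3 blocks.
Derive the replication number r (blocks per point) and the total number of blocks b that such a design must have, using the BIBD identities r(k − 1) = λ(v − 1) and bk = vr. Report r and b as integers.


Any 2-(v, k, λ) BIBD satisfies two necessary conditions:
  (i)  Each point sits in r blocks, and counting incidences through any fixed point gives r(k − 1) = λ(v − 1), so r = λ(v − 1)/(k − 1).
  (ii) Total incidences bk = vr, so b = vr/k.
Step 1: r = λ(v − 1)/(k − 1) = 3·(40 − 1)/(2 − 1) = 3·39/1 = 117/1 = 117.
Step 2: b = vr/k = 40·117/2 = 4680/2 = 2340.
Check integrality: r = 117 ∈ Z ✓, b = 2340 ∈ Z ✓.
(These identities are necessary conditions: they determine r and b for any design with these parameters, but do not by themselves prove that one exists.)

r = 117, b = 2340.


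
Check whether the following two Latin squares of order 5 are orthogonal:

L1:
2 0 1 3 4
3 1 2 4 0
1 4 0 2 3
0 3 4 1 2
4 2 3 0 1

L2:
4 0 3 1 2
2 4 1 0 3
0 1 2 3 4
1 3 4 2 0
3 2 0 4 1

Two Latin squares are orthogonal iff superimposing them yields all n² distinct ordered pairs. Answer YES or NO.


Form the n² = 25 superimposed pairs (L1[i][j], L2[i][j]), row by row (rows and columns indexed from 0):
row 0: (2,4) (0,0) (1,3) (3,1) (4,2)
row 1: (3,2) (1,4) (2,1) (4,0) (0,3)
row 2: (1,0) (4,1) (0,2) (2,3) (3,4)
row 3: (0,1) (3,3) (4,4) (1,2) (2,0)
row 4: (4,3) (2,2) (3,0) (0,4) (1,1)
Orthogonality requires all 25 pairs distinct.
Check by first coordinate: for each symbol s of L1, list the L2 entries in the n cells where L1 = s; they must all differ.
  L1 = 0: L2 entries (in reading order) 0, 3, 2, 1, 4 — all 5 distinct ✓
  L1 = 1: L2 entries (in reading order) 3, 4, 0, 2, 1 — all 5 distinct ✓
  L1 = 2: L2 entries (in reading order) 4, 1, 3, 0, 2 — all 5 distinct ✓
  L1 = 3: L2 entries (in reading order) 1, 2, 4, 3, 0 — all 5 distinct ✓
  L1 = 4: L2 entries (in reading order) 2, 0, 1, 4, 3 — all 5 distinct ✓
Every symbol of L1 meets every symbol of L2 exactly once, so all 25 pairs are distinct (25 of 25).
Conclusion: YES.

YES


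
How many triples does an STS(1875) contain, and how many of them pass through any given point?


An STS(v) is a 2-(v, 3, 1) BIBD: block size k = 3, λ = 1.
Replication: r(k − 1) = λ(v − 1) ⇒ r·2 = 1875 − 1 = 1874 ⇒ r = 937.
Block count: b = v(v − 1)/6 = 1875·1874/6 = 3513750/6 = 585625.

r = 937, b = 585625.


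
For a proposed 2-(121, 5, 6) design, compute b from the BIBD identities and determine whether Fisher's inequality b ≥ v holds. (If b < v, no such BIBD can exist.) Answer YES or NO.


r = λ(v − 1)/(k − 1) = 6·120/4 = 180.
b = vr/k = 121·180/5 = 4356.
Fisher's inequality: b ≥ v ⇔ 4356 ≥ 121? YES.

YES


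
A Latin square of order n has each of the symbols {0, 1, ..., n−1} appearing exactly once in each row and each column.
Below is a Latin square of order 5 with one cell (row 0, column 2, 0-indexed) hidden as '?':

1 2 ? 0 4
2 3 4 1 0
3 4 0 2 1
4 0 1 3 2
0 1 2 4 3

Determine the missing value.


Row 0 contains symbols [0, 1, 2, 4] — missing [3].
Column 2 contains symbols [0, 1, 2, 4] — missing [3].
The missing symbol must appear in both missing sets; intersection = [3].
Therefore the hidden value is 3.

Missing value = 3.


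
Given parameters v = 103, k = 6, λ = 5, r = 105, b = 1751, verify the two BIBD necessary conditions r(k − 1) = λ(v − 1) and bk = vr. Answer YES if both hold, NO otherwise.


Condition (i): r(k − 1) = 105·5 = 525; λ(v − 1) = 5·102 = 510. Match? NO.
Condition (ii): bk = 1751·6 = 10506; vr = 103·105 = 10815. Match? NO.
Both conditions hold? NO.

NO


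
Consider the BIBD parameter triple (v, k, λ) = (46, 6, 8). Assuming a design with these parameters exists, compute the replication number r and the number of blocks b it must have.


Any 2-(v, k, λ) BIBD satisfies two necessary conditions:
  (i)  Each point sits in r blocks, and counting incidences through any fixed point gives r(k − 1) = λ(v − 1), so r = λ(v − 1)/(k − 1).
  (ii) Total incidences bk = vr, so b = vr/k.
Step 1: r = λ(v − 1)/(k − 1) = 8·(46 − 1)/(6 − 1) = 8·45/5 = 360/5 = 72.
Step 2: b = vr/k = 46·72/6 = 3312/6 = 552.
Check integrality: r = 72 ∈ Z ✓, b = 552 ∈ Z ✓.
(These identities are necessary conditions: they determine r and b for any design with these parameters, but do not by themselves prove that one exists.)

r = 72, b = 552.


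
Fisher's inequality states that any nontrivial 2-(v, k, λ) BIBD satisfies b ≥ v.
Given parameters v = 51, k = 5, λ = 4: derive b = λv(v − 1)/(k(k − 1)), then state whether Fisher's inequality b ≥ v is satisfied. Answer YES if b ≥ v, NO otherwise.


r = λ(v − 1)/(k − 1) = 4·50/4 = 50.
b = vr/k = 51·50/5 = 510.
Fisher's inequality: b ≥ v ⇔ 510 ≥ 51? YES.

YES


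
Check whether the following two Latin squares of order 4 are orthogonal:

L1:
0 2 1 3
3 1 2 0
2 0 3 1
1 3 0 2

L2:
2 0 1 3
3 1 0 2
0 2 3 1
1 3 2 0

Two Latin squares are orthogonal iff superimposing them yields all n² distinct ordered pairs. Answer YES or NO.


Form the n² = 16 superimposed pairs (L1[i][j], L2[i][j]), row by row (rows and columns indexed from 0):
row 0: (0,2) (2,0) (1,1) (3,3)
row 1: (3,3) (1,1) (2,0) (0,2)
row 2: (2,0) (0,2) (3,3) (1,1)
row 3: (1,1) (3,3) (0,2) (2,0)
Orthogonality requires all 16 pairs distinct.
But the pair (3,3) repeats: cell (0,3) has L1 = 3, L2 = 3, and cell (1,0) has L1 = 3, L2 = 3.
A repeated pair means some other pair never occurs (only 4 distinct pairs out of 16), so the squares are not orthogonal.
Conclusion: NO.

NO


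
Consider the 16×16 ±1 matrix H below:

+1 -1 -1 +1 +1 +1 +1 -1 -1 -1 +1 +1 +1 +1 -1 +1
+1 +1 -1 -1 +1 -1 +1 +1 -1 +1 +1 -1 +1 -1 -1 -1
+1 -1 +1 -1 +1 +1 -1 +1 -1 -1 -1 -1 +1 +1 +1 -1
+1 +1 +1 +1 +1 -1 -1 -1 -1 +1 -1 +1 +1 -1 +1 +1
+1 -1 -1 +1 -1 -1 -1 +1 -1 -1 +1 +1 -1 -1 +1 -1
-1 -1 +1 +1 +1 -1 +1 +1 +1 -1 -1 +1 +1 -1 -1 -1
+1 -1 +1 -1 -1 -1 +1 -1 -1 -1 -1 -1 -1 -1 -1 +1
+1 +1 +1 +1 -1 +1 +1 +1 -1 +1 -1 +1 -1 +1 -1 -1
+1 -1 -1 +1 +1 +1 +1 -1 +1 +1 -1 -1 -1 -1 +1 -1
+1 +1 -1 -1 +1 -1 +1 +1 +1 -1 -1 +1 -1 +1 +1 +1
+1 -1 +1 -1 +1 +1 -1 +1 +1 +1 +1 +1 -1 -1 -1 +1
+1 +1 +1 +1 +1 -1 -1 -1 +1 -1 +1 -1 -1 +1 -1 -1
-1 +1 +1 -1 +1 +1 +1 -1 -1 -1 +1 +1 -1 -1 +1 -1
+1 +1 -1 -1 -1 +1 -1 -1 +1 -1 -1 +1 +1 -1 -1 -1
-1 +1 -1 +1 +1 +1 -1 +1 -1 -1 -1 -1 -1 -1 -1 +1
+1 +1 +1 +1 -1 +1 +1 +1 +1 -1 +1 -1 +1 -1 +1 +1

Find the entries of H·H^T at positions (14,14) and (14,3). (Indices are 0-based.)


Row 3 of H: [1, 1, 1, 1, 1, -1, -1, -1, -1, 1, -1, 1, 1, -1, 1, 1].
Row 14 of H: [-1, 1, -1, 1, 1, 1, -1, 1, -1, -1, -1, -1, -1, -1, -1, 1].
(H·H^T)[14][14] = Σ_j H[14][j]·H[14][j] = (-1)² + (1)² + (-1)² + (1)² + (1)² + (1)² + (-1)² + (1)² + (-1)² + (-1)² + (-1)² + (-1)² + (-1)² + (-1)² + (-1)² + (1)² = 1 + 1 + 1 + 1 + 1 + 1 + 1 + 1 + 1 + 1 + 1 + 1 + 1 + 1 + 1 + 1 = 16.
(H·H^T)[14][3] = Σ_j H[14][j]·H[3][j] = (-1)·(1) + (1)·(1) + (-1)·(1) + (1)·(1) + (1)·(1) + (1)·(-1) + (-1)·(-1) + (1)·(-1) + (-1)·(-1) + (-1)·(1) + (-1)·(-1) + (-1)·(1) + (-1)·(1) + (-1)·(-1) + (-1)·(1) + (1)·(1) = -1 + 1 + -1 + 1 + 1 + -1 + 1 + -1 + 1 + -1 + 1 + -1 + -1 + 1 + -1 + 1 = 0.
So rows 14 and 3 are orthogonal; the diagonal entry equals n = 16.

(14,14) entry = 16; (14,3) entry = 0.


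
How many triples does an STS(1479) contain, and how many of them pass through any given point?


An STS(v) is a 2-(v, 3, 1) BIBD: block size k = 3, λ = 1.
Replication: r(k − 1) = λ(v − 1) ⇒ r·2 = 1479 − 1 = 1478 ⇒ r = 739.
Block count: bk = vr ⇒ b·3 = 1479·739 = 1092981 ⇒ b = 364327.

r = 739, b = 364327.


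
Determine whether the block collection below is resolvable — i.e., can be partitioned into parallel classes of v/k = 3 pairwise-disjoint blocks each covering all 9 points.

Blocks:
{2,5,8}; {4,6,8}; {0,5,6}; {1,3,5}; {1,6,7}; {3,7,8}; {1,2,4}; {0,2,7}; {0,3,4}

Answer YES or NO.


v = 9, block size k = 3, number of blocks = 9.
For resolvability, blocks must partition into parallel classes of size v/k = 3.
Total blocks must therefore be a multiple of 3: 9 = 3·3 + 0 ⇒ divisible ✓.
Greedy packing gives 3 candidate class(es). Each should be a full parallel class (size 3, covers all 9 points).
  Class 1 (3 blocks): {2,5,8}; {1,6,7}; {0,3,4}. Points covered: [0, 1, 2, 3, 4, 5, 6, 7, 8].
  Class 2 (3 blocks): {4,6,8}; {1,3,5}; {0,2,7}. Points covered: [0, 1, 2, 3, 4, 5, 6, 7, 8].
  Class 3 (3 blocks): {0,5,6}; {3,7,8}; {1,2,4}. Points covered: [0, 1, 2, 3, 4, 5, 6, 7, 8].
All classes full (size 3)? YES. All classes cover every point? YES.
Resolvable? YES.

YES


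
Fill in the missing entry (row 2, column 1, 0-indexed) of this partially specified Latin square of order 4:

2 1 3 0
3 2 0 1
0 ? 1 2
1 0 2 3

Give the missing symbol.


Row 2 contains symbols [0, 1, 2] — missing [3].
Column 1 contains symbols [0, 1, 2] — missing [3].
The missing symbol must appear in both missing sets; intersection = [3].
Therefore the hidden value is 3.

Missing value = 3.


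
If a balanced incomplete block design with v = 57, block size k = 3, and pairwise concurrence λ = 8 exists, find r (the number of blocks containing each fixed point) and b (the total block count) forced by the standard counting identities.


Any 2-(v, k, λ) BIBD satisfies two necessary conditions:
  (i)  Each point sits in r blocks, and counting incidences through any fixed point gives r(k − 1) = λ(v − 1), so r = λ(v − 1)/(k − 1).
  (ii) Total incidences bk = vr, so b = vr/k.
Step 1: r = λ(v − 1)/(k − 1) = 8·(57 − 1)/(3 − 1) = 8·56/2 = 448/2 = 224.
Step 2: b = vr/k = 57·224/3 = 12768/3 = 4256.
Check integrality: r = 224 ∈ Z ✓, b = 4256 ∈ Z ✓.
(These identities are necessary conditions: they determine r and b for any design with these parameters, but do not by themselves prove that one exists.)

r = 224, b = 4256.


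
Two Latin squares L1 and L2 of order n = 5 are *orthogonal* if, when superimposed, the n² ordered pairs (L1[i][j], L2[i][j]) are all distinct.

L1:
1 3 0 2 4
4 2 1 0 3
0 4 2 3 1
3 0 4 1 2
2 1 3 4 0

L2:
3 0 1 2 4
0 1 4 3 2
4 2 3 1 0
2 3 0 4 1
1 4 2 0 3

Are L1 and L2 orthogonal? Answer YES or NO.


Form the n² = 25 superimposed pairs (L1[i][j], L2[i][j]), row by row (rows and columns indexed from 0):
row 0: (1,3) (3,0) (0,1) (2,2) (4,4)
row 1: (4,0) (2,1) (1,4) (0,3) (3,2)
row 2: (0,4) (4,2) (2,3) (3,1) (1,0)
row 3: (3,2) (0,3) (4,0) (1,4) (2,1)
row 4: (2,1) (1,4) (3,2) (4,0) (0,3)
Orthogonality requires all 25 pairs distinct.
But the pair (3,2) repeats: cell (1,4) has L1 = 3, L2 = 2, and cell (3,0) has L1 = 3, L2 = 2.
A repeated pair means some other pair never occurs (only 15 distinct pairs out of 25), so the squares are not orthogonal.
Conclusion: NO.

NO


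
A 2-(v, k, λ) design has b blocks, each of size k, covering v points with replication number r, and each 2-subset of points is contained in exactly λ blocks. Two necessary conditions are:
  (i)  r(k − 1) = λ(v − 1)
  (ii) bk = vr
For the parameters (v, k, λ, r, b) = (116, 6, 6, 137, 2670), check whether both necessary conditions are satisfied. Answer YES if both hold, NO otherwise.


Condition (i): r(k − 1) = 137·5 = 685; λ(v − 1) = 6·115 = 690. Match? NO.
Condition (ii): bk = 2670·6 = 16020; vr = 116·137 = 15892. Match? NO.
Both conditions hold? NO.

NO


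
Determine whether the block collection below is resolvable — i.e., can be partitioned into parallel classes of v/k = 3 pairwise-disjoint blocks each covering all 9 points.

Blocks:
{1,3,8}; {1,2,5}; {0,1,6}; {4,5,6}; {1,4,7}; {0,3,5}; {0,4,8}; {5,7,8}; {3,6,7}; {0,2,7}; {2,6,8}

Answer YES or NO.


v = 9, block size k = 3, number of blocks = 11.
For resolvability, blocks must partition into parallel classes of size v/k = 3.
Total blocks must therefore be a multiple of 3: 11 = 3·3 + 2 ⇒ not divisible ✗.
Resolvable? NO.

NO


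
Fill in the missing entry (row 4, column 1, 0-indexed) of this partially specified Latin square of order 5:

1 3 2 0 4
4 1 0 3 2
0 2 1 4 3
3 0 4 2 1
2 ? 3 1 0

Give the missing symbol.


Row 4 contains symbols [0, 1, 2, 3] — missing [4].
Column 1 contains symbols [0, 1, 2, 3] — missing [4].
The missing symbol must appear in both missing sets; intersection = [4].
Therefore the hidden value is 4.

Missing value = 4.


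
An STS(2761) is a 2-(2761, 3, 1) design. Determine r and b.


An STS(v) is a 2-(v, 3, 1) BIBD: block size k = 3, λ = 1.
Replication: r(k − 1) = λ(v − 1) ⇒ r·2 = 2761 − 1 = 2760 ⇒ r = 1380.
Block count: b = v(v − 1)/6 = 2761·2760/6 = 7620360/6 = 1270060.
(Check via bk = vr: 1270060·3 = 3810180 = 2761·1380 = 3810180 ✓.)

r = 1380, b = 1270060.


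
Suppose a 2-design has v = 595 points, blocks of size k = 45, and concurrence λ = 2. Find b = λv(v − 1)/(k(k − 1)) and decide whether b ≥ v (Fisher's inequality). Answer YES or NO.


r = λ(v − 1)/(k − 1) = 2·594/44 = 27.
b = vr/k = 595·27/45 = 357.
Fisher's inequality: b ≥ v ⇔ 357 ≥ 595? NO.

NO


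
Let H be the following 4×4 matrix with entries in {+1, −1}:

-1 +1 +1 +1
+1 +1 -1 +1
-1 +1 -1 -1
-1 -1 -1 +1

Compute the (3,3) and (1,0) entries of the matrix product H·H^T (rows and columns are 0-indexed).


Row 0 of H: [-1, 1, 1, 1].
Row 1 of H: [1, 1, -1, 1].
Row 3 of H: [-1, -1, -1, 1].
(H·H^T)[3][3] = Σ_j H[3][j]·H[3][j] = (-1)² + (-1)² + (-1)² + (1)² = 1 + 1 + 1 + 1 = 4.
(H·H^T)[1][0] = Σ_j H[1][j]·H[0][j] = (1)·(-1) + (1)·(1) + (-1)·(1) + (1)·(1) = -1 + 1 + -1 + 1 = 0.
So rows 1 and 0 are orthogonal; the diagonal entry equals n = 4.

(3,3) entry = 4; (1,0) entry = 0.


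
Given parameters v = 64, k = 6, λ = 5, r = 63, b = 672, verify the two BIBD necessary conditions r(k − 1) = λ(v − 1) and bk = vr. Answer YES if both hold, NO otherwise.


Condition (i): r(k − 1) = 63·5 = 315; λ(v − 1) = 5·63 = 315. Match? YES.
Condition (ii): bk = 672·6 = 4032; vr = 64·63 = 4032. Match? YES.
Both conditions hold? YES.

YES


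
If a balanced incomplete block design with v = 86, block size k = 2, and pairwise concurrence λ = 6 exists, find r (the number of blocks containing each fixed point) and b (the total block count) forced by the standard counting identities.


Any 2-(v, k, λ) BIBD satisfies two necessary conditions:
  (i)  Each point sits in r blocks, and counting incidences through any fixed point gives r(k − 1) = λ(v − 1), so r = λ(v − 1)/(k − 1).
  (ii) Total incidences bk = vr, so b = vr/k.
Step 1: r = λ(v − 1)/(k − 1) = 6·(86 − 1)/(2 − 1) = 6·85/1 = 510/1 = 510.
Step 2: b = vr/k = 86·510/2 = 43860/2 = 21930.
Check integrality: r = 510 ∈ Z ✓, b = 21930 ∈ Z ✓.
(These identities are necessary conditions: they determine r and b for any design with these parameters, but do not by themselves prove that one exists.)

r = 510, b = 21930.
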